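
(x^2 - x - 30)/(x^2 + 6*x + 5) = (x - 6)/(x + 1)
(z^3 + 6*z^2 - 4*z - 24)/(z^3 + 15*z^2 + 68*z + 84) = (z - 2)/(z + 7)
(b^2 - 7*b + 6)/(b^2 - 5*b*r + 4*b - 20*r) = (b^2 - 7*b + 6)/(b^2 - 5*b*r + 4*b - 20*r)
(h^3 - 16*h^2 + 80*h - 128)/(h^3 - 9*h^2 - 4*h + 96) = (h - 4)/(h + 3)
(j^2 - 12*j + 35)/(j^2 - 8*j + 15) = (j - 7)/(j - 3)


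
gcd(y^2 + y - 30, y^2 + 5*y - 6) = y + 6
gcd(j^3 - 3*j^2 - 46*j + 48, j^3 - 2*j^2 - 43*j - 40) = j - 8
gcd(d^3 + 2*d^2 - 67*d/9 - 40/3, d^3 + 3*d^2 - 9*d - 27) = d + 3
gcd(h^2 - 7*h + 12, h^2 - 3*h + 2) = 1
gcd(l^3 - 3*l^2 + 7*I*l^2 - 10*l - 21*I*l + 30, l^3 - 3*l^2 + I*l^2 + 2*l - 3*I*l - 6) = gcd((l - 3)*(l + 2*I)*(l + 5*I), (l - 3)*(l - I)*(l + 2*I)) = l^2 + l*(-3 + 2*I) - 6*I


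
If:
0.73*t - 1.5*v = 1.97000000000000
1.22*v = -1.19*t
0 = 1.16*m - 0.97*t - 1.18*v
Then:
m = -0.14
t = 0.90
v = -0.88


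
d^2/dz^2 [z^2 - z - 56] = 2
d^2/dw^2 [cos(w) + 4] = -cos(w)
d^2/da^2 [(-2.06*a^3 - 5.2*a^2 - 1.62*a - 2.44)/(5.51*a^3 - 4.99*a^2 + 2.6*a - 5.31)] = (-429.024028*a^6 - 118.030812*a^5 - 897.982332*a^4 - 1144.46244*a^3 - 145.702128*a^2 - 329.353152*a - 241.654808)/(167.284151*a^9 - 454.490697*a^8 + 648.407433*a^7 - 1036.808332*a^6 + 1181.951094*a^5 - 954.282153*a^4 + 897.009173*a^3 - 529.782417*a^2 + 219.92958*a - 149.721291)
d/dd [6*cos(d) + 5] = -6*sin(d)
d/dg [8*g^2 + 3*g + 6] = 16*g + 3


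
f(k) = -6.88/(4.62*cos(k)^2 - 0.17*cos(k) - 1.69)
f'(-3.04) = -0.70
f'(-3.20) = 0.40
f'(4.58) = -3.76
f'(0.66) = -26.82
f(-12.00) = -4.72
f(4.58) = 4.34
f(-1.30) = 4.90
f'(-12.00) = -13.27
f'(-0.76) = 82.05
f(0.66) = -6.50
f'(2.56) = 10.59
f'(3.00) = 1.00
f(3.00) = -2.29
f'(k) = -6.88*(9.24*sin(k)*cos(k) - 0.17*sin(k))/(4.62*cos(k)^2 - 0.17*cos(k) - 1.69)^2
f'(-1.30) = 7.73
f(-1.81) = 4.95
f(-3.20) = -2.23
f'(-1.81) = -8.16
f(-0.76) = -11.20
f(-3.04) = -2.25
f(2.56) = -4.10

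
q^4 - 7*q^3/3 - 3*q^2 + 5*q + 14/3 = (q - 7/3)*(q - 2)*(q + 1)^2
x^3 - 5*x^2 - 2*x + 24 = (x - 4)*(x - 3)*(x + 2)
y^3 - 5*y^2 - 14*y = y*(y - 7)*(y + 2)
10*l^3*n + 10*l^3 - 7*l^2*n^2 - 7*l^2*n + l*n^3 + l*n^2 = (-5*l + n)*(-2*l + n)*(l*n + l)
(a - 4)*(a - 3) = a^2 - 7*a + 12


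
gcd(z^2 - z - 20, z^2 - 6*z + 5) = z - 5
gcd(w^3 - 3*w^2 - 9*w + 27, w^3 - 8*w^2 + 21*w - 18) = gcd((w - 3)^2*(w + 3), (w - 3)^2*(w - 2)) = w^2 - 6*w + 9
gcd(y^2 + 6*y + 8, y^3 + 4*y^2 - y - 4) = y + 4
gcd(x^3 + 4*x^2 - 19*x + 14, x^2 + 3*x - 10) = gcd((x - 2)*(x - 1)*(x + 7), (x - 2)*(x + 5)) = x - 2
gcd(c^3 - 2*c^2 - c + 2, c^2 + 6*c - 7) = c - 1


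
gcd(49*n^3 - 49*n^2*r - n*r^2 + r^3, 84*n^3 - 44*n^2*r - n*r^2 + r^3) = 7*n + r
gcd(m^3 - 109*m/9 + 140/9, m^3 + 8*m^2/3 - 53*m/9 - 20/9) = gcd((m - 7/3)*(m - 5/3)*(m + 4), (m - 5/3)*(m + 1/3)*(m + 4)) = m^2 + 7*m/3 - 20/3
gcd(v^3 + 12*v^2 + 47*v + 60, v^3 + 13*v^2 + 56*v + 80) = v^2 + 9*v + 20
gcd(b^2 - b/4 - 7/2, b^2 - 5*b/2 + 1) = b - 2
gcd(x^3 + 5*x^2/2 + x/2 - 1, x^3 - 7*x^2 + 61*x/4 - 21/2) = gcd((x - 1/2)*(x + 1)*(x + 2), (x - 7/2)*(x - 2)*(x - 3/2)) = 1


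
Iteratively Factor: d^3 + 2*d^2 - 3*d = (d + 3)*(d^2 - d) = d*(d + 3)*(d - 1)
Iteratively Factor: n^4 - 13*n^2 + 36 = (n - 3)*(n^3 + 3*n^2 - 4*n - 12) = (n - 3)*(n + 2)*(n^2 + n - 6) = (n - 3)*(n + 2)*(n + 3)*(n - 2)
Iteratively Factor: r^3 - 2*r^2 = (r)*(r^2 - 2*r) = r^2*(r - 2)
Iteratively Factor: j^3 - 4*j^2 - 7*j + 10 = (j - 1)*(j^2 - 3*j - 10) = (j - 1)*(j + 2)*(j - 5)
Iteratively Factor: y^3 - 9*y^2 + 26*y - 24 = (y - 4)*(y^2 - 5*y + 6) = (y - 4)*(y - 3)*(y - 2)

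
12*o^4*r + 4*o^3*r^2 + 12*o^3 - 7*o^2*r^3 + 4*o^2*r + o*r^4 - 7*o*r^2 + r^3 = (-6*o + r)*(-2*o + r)*(o + r)*(o*r + 1)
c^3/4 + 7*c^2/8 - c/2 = c*(c/4 + 1)*(c - 1/2)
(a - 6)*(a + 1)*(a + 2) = a^3 - 3*a^2 - 16*a - 12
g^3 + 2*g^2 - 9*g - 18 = (g - 3)*(g + 2)*(g + 3)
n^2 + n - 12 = (n - 3)*(n + 4)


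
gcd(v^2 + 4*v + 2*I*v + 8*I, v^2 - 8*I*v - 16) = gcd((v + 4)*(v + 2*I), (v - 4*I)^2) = 1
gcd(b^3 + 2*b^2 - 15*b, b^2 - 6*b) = b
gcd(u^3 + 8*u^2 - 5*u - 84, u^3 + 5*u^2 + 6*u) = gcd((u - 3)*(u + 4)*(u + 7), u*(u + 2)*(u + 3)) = 1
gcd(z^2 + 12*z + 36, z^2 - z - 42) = z + 6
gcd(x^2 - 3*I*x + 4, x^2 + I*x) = x + I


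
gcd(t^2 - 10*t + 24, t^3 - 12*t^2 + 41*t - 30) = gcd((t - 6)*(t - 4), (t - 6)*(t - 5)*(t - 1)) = t - 6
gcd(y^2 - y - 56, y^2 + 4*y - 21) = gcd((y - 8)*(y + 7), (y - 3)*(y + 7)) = y + 7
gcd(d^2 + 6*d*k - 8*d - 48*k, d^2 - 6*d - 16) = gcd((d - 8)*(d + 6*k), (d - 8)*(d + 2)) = d - 8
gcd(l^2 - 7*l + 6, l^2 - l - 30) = l - 6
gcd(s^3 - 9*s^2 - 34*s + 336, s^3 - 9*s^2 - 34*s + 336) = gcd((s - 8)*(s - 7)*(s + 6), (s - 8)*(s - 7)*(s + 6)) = s^3 - 9*s^2 - 34*s + 336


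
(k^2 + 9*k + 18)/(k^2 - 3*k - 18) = (k + 6)/(k - 6)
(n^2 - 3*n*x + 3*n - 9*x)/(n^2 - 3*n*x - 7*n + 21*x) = (n + 3)/(n - 7)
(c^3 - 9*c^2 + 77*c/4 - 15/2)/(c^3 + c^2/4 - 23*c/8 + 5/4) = 2*(2*c^2 - 17*c + 30)/(4*c^2 + 3*c - 10)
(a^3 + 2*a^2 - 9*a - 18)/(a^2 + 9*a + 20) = (a^3 + 2*a^2 - 9*a - 18)/(a^2 + 9*a + 20)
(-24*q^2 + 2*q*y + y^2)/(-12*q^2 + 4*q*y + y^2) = (-4*q + y)/(-2*q + y)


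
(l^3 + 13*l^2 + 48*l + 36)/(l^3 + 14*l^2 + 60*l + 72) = (l + 1)/(l + 2)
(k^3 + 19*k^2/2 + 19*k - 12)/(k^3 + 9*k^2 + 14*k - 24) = (k - 1/2)/(k - 1)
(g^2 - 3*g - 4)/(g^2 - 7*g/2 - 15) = 2*(-g^2 + 3*g + 4)/(-2*g^2 + 7*g + 30)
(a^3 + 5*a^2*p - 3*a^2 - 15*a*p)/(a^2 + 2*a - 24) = a*(a^2 + 5*a*p - 3*a - 15*p)/(a^2 + 2*a - 24)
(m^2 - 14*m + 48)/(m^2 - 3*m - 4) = (-m^2 + 14*m - 48)/(-m^2 + 3*m + 4)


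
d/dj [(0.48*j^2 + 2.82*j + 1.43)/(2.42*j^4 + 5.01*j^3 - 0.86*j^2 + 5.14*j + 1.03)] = (-2.3232*j^5 - 22.878*j^4 - 42.0988*j^3 - 16.6005*j^2 + 3.4484*j - 4.4456)/(5.8564*j^8 + 24.2484*j^7 + 20.9377*j^6 + 16.2604*j^5 + 57.2276*j^4 + 1.4798*j^3 + 24.648*j^2 + 10.5884*j + 1.0609)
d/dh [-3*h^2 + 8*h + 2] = 8 - 6*h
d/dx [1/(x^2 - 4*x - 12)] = 2*(2 - x)/(-x^2 + 4*x + 12)^2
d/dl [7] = 0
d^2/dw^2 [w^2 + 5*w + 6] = 2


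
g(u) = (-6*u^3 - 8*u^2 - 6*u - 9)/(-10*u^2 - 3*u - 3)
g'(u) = (20*u + 3)*(-6*u^3 - 8*u^2 - 6*u - 9)/(-10*u^2 - 3*u - 3)^2 + (-18*u^2 - 16*u - 6)/(-10*u^2 - 3*u - 3)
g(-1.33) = 0.06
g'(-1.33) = 1.08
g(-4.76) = -2.25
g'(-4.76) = 0.60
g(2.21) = 2.16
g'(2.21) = 0.47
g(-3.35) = -1.40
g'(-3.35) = 0.62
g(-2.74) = -1.01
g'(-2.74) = 0.64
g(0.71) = 1.91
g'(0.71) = -0.63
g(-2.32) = -0.74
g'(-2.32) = 0.68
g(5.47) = 3.96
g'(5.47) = 0.59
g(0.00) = 3.00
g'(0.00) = -1.00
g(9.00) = 6.05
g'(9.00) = 0.60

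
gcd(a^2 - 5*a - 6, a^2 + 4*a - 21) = 1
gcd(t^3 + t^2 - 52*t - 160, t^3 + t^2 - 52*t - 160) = t^3 + t^2 - 52*t - 160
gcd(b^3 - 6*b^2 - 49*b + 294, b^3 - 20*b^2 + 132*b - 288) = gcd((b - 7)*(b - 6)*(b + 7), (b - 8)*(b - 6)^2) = b - 6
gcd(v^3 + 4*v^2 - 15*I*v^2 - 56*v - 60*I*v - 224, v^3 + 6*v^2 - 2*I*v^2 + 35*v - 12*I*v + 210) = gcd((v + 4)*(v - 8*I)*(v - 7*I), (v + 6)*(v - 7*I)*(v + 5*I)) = v - 7*I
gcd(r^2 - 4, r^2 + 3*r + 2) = r + 2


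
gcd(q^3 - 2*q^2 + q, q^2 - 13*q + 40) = 1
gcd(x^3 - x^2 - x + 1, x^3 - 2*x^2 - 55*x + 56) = x - 1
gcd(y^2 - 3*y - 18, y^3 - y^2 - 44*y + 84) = y - 6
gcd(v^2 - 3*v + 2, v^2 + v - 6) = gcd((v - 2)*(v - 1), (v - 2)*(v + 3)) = v - 2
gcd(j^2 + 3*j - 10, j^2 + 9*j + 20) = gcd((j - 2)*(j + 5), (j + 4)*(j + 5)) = j + 5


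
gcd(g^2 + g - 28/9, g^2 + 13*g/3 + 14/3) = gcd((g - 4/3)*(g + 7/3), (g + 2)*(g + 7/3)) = g + 7/3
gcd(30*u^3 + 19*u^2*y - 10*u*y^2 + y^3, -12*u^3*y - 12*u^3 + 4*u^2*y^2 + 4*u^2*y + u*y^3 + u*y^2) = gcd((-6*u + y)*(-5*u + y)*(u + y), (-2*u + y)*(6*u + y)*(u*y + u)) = 1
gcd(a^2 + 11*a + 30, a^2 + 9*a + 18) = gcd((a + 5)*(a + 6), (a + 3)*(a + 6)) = a + 6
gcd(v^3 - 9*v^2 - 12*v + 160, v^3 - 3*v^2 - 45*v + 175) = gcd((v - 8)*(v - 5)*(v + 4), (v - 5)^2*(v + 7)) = v - 5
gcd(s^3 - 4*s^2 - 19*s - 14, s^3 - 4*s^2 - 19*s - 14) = s^3 - 4*s^2 - 19*s - 14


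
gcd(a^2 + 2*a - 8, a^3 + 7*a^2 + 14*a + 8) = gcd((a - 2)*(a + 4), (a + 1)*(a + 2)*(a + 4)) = a + 4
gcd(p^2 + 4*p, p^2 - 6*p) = p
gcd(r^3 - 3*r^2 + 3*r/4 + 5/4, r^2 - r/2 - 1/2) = r^2 - r/2 - 1/2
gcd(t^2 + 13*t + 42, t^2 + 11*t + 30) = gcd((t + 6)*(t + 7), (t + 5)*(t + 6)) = t + 6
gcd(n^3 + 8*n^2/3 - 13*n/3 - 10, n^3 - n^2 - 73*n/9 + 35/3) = n + 3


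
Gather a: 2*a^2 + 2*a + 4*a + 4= 2*a^2 + 6*a + 4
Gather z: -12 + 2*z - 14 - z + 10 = z - 16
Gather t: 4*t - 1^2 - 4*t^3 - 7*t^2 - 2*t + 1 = -4*t^3 - 7*t^2 + 2*t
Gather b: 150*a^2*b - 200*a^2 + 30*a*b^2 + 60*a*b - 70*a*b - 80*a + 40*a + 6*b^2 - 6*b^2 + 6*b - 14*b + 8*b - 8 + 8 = -200*a^2 + 30*a*b^2 - 40*a + b*(150*a^2 - 10*a)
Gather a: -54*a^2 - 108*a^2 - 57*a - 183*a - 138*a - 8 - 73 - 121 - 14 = -162*a^2 - 378*a - 216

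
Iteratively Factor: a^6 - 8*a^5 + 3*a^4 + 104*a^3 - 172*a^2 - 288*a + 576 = (a + 2)*(a^5 - 10*a^4 + 23*a^3 + 58*a^2 - 288*a + 288) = (a - 2)*(a + 2)*(a^4 - 8*a^3 + 7*a^2 + 72*a - 144) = (a - 4)*(a - 2)*(a + 2)*(a^3 - 4*a^2 - 9*a + 36) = (a - 4)*(a - 2)*(a + 2)*(a + 3)*(a^2 - 7*a + 12) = (a - 4)^2*(a - 2)*(a + 2)*(a + 3)*(a - 3)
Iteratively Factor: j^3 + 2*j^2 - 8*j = (j + 4)*(j^2 - 2*j) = (j - 2)*(j + 4)*(j)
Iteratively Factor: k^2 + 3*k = (k + 3)*(k)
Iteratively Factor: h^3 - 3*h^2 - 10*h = (h)*(h^2 - 3*h - 10) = h*(h - 5)*(h + 2)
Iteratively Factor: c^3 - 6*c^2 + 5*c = (c - 5)*(c^2 - c) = c*(c - 5)*(c - 1)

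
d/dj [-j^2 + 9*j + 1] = 9 - 2*j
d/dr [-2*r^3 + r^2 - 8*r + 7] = -6*r^2 + 2*r - 8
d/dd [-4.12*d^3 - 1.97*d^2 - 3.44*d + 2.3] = -12.36*d^2 - 3.94*d - 3.44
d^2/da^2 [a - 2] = 0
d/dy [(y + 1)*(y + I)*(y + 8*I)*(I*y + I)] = 4*I*y^3 + y^2*(-27 + 6*I) + y*(-36 - 14*I) - 9 - 16*I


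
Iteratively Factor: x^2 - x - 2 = (x - 2)*(x + 1)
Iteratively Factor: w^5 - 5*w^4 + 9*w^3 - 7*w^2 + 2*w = (w)*(w^4 - 5*w^3 + 9*w^2 - 7*w + 2) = w*(w - 2)*(w^3 - 3*w^2 + 3*w - 1) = w*(w - 2)*(w - 1)*(w^2 - 2*w + 1) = w*(w - 2)*(w - 1)^2*(w - 1)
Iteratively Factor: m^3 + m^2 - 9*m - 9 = (m + 1)*(m^2 - 9) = (m + 1)*(m + 3)*(m - 3)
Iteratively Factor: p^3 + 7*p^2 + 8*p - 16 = (p + 4)*(p^2 + 3*p - 4) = (p - 1)*(p + 4)*(p + 4)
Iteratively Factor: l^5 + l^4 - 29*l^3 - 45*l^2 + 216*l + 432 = (l - 4)*(l^4 + 5*l^3 - 9*l^2 - 81*l - 108) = (l - 4)*(l + 3)*(l^3 + 2*l^2 - 15*l - 36) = (l - 4)*(l + 3)^2*(l^2 - l - 12) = (l - 4)^2*(l + 3)^2*(l + 3)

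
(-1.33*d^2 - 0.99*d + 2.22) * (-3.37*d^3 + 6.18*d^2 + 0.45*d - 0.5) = 4.4821*d^5 - 4.8831*d^4 - 14.1981*d^3 + 13.9391*d^2 + 1.494*d - 1.11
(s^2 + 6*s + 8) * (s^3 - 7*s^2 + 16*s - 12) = s^5 - s^4 - 18*s^3 + 28*s^2 + 56*s - 96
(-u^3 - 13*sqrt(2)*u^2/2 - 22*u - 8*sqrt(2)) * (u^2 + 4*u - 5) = -u^5 - 13*sqrt(2)*u^4/2 - 4*u^4 - 26*sqrt(2)*u^3 - 17*u^3 - 88*u^2 + 49*sqrt(2)*u^2/2 - 32*sqrt(2)*u + 110*u + 40*sqrt(2)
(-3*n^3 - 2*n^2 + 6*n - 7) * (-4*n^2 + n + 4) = 12*n^5 + 5*n^4 - 38*n^3 + 26*n^2 + 17*n - 28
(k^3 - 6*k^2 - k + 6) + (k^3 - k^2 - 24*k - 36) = 2*k^3 - 7*k^2 - 25*k - 30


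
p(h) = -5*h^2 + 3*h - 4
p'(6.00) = -57.00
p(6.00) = -166.00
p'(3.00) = -27.00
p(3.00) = -40.00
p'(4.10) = -38.00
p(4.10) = -75.75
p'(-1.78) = 20.80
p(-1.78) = -25.18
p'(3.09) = -27.90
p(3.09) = -42.47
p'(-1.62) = 19.20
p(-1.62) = -21.98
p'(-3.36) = 36.60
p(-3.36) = -70.53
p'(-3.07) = 33.70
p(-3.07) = -60.33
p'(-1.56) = 18.60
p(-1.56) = -20.85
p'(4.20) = -39.00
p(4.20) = -79.60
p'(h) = 3 - 10*h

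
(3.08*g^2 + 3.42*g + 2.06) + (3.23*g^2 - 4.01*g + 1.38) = 6.31*g^2 - 0.59*g + 3.44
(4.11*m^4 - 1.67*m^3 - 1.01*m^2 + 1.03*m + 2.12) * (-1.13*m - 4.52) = -4.6443*m^5 - 16.6901*m^4 + 8.6897*m^3 + 3.4013*m^2 - 7.0512*m - 9.5824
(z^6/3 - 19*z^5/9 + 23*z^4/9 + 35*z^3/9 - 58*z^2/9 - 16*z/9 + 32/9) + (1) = z^6/3 - 19*z^5/9 + 23*z^4/9 + 35*z^3/9 - 58*z^2/9 - 16*z/9 + 41/9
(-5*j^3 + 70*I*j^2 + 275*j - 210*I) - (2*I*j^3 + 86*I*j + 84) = -5*j^3 - 2*I*j^3 + 70*I*j^2 + 275*j - 86*I*j - 84 - 210*I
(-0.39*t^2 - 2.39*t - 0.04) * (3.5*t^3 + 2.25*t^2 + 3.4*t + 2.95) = -1.365*t^5 - 9.2425*t^4 - 6.8435*t^3 - 9.3665*t^2 - 7.1865*t - 0.118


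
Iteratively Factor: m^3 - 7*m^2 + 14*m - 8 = (m - 1)*(m^2 - 6*m + 8) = (m - 4)*(m - 1)*(m - 2)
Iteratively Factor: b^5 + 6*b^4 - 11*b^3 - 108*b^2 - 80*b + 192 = (b - 4)*(b^4 + 10*b^3 + 29*b^2 + 8*b - 48) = (b - 4)*(b + 4)*(b^3 + 6*b^2 + 5*b - 12) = (b - 4)*(b + 4)^2*(b^2 + 2*b - 3) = (b - 4)*(b - 1)*(b + 4)^2*(b + 3)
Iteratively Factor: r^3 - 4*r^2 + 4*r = (r - 2)*(r^2 - 2*r) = r*(r - 2)*(r - 2)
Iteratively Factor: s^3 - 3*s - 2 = (s - 2)*(s^2 + 2*s + 1) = (s - 2)*(s + 1)*(s + 1)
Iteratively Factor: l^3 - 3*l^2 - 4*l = (l)*(l^2 - 3*l - 4) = l*(l - 4)*(l + 1)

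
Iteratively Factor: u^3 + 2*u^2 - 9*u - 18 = (u + 2)*(u^2 - 9) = (u - 3)*(u + 2)*(u + 3)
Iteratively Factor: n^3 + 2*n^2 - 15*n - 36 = (n + 3)*(n^2 - n - 12) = (n + 3)^2*(n - 4)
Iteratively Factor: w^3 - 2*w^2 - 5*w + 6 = (w + 2)*(w^2 - 4*w + 3) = (w - 3)*(w + 2)*(w - 1)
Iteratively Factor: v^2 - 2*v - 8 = (v + 2)*(v - 4)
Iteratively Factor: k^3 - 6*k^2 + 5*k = (k - 5)*(k^2 - k) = (k - 5)*(k - 1)*(k)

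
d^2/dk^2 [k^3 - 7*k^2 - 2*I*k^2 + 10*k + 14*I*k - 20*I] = 6*k - 14 - 4*I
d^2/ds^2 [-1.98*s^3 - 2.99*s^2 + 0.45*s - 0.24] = -11.88*s - 5.98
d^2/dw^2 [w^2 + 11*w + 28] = 2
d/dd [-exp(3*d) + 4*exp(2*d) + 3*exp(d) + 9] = (-3*exp(2*d) + 8*exp(d) + 3)*exp(d)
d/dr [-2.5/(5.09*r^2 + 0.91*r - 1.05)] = (25.45*r + 2.275)/(5.09*r^2 + 0.91*r - 1.05)^2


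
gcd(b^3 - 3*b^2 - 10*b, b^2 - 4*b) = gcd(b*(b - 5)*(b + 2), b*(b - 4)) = b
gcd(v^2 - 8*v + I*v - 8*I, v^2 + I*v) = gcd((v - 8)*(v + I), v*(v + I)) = v + I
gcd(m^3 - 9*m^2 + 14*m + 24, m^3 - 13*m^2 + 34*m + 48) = m^2 - 5*m - 6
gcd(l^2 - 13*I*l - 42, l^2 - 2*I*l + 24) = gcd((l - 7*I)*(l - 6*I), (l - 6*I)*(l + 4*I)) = l - 6*I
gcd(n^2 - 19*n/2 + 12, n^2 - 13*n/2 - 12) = n - 8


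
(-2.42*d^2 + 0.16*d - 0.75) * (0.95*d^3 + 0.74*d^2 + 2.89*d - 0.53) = -2.299*d^5 - 1.6388*d^4 - 7.5879*d^3 + 1.19*d^2 - 2.2523*d + 0.3975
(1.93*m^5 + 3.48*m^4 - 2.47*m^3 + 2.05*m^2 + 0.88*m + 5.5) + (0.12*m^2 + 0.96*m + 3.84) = 1.93*m^5 + 3.48*m^4 - 2.47*m^3 + 2.17*m^2 + 1.84*m + 9.34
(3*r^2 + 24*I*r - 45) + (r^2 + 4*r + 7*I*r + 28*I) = 4*r^2 + 4*r + 31*I*r - 45 + 28*I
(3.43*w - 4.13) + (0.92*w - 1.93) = 4.35*w - 6.06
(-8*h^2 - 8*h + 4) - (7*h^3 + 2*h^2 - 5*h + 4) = -7*h^3 - 10*h^2 - 3*h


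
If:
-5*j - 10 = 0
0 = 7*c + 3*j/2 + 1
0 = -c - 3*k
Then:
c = 2/7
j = -2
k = -2/21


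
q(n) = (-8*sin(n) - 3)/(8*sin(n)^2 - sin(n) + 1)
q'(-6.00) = 3.93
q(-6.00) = -3.89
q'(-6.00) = 3.93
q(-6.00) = -3.89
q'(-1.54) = 0.00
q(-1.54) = 0.50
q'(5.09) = -0.00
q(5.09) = 0.50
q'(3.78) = 0.69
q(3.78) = 0.40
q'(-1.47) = 0.00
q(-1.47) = 0.50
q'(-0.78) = -0.29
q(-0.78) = 0.46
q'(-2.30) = 0.19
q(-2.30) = 0.48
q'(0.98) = 1.26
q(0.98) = -1.70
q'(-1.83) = -0.01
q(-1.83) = 0.50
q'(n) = (-16*sin(n)*cos(n) + cos(n))*(-8*sin(n) - 3)/(8*sin(n)^2 - sin(n) + 1)^2 - 8*cos(n)/(8*sin(n)^2 - sin(n) + 1)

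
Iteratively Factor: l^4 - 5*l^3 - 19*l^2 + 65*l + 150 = (l - 5)*(l^3 - 19*l - 30) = (l - 5)^2*(l^2 + 5*l + 6) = (l - 5)^2*(l + 3)*(l + 2)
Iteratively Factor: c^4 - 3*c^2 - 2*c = (c + 1)*(c^3 - c^2 - 2*c) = (c - 2)*(c + 1)*(c^2 + c) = c*(c - 2)*(c + 1)*(c + 1)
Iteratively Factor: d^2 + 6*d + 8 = (d + 4)*(d + 2)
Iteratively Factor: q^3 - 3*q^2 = (q)*(q^2 - 3*q) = q*(q - 3)*(q)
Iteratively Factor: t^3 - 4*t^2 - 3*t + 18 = (t - 3)*(t^2 - t - 6) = (t - 3)*(t + 2)*(t - 3)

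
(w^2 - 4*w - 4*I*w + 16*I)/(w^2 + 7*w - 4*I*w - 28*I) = (w - 4)/(w + 7)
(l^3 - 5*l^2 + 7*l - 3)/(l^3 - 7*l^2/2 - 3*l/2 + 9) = 2*(l^2 - 2*l + 1)/(2*l^2 - l - 6)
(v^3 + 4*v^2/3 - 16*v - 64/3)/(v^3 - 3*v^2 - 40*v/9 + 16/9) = 3*(v + 4)/(3*v - 1)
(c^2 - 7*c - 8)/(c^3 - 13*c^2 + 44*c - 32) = (c + 1)/(c^2 - 5*c + 4)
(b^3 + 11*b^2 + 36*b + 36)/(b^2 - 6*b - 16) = (b^2 + 9*b + 18)/(b - 8)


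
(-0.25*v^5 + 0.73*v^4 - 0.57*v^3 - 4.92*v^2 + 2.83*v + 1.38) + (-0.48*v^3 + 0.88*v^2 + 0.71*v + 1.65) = -0.25*v^5 + 0.73*v^4 - 1.05*v^3 - 4.04*v^2 + 3.54*v + 3.03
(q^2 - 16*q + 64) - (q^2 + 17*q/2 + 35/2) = 93/2 - 49*q/2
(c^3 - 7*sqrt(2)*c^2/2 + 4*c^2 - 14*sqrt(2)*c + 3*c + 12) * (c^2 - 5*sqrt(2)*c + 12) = c^5 - 17*sqrt(2)*c^4/2 + 4*c^4 - 34*sqrt(2)*c^3 + 50*c^3 - 57*sqrt(2)*c^2 + 200*c^2 - 228*sqrt(2)*c + 36*c + 144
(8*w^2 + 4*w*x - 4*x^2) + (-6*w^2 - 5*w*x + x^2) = 2*w^2 - w*x - 3*x^2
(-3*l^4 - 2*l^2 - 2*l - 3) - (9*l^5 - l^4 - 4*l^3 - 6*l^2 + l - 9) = -9*l^5 - 2*l^4 + 4*l^3 + 4*l^2 - 3*l + 6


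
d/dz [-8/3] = 0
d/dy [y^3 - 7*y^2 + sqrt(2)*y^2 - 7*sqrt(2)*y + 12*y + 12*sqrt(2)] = 3*y^2 - 14*y + 2*sqrt(2)*y - 7*sqrt(2) + 12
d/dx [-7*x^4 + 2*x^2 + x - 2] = -28*x^3 + 4*x + 1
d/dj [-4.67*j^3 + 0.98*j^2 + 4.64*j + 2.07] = -14.01*j^2 + 1.96*j + 4.64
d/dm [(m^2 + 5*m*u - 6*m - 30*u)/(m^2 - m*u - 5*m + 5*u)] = ((-2*m + u + 5)*(m^2 + 5*m*u - 6*m - 30*u) + (2*m + 5*u - 6)*(m^2 - m*u - 5*m + 5*u))/(m^2 - m*u - 5*m + 5*u)^2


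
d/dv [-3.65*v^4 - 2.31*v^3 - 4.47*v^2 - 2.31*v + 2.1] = -14.6*v^3 - 6.93*v^2 - 8.94*v - 2.31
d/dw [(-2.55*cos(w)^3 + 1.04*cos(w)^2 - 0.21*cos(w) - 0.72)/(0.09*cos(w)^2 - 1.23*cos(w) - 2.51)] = (0.2295*cos(w)^4 - 6.273*cos(w)^3 - 17.9412*cos(w)^2 + 5.0912*cos(w) + 0.3585)*sin(w)/(0.0081*cos(w)^4 - 0.2214*cos(w)^3 + 1.0611*cos(w)^2 + 6.1746*cos(w) + 6.3001)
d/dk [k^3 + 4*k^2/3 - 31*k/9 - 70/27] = 3*k^2 + 8*k/3 - 31/9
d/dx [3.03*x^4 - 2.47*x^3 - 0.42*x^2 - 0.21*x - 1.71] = 12.12*x^3 - 7.41*x^2 - 0.84*x - 0.21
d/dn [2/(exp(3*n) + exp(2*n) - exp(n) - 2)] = (-6*exp(2*n) - 4*exp(n) + 2)*exp(n)/(exp(3*n) + exp(2*n) - exp(n) - 2)^2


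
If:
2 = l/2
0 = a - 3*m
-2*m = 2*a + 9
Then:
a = -27/8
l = 4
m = -9/8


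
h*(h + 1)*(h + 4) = h^3 + 5*h^2 + 4*h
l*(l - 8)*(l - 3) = l^3 - 11*l^2 + 24*l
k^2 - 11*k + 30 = (k - 6)*(k - 5)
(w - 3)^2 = w^2 - 6*w + 9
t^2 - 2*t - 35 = (t - 7)*(t + 5)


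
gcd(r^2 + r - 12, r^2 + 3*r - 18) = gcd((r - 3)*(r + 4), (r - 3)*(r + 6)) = r - 3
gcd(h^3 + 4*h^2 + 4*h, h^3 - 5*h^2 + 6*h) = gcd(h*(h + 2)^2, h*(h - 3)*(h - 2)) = h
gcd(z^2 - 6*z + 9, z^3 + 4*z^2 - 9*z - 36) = z - 3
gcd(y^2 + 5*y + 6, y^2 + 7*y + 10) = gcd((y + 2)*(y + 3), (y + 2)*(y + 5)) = y + 2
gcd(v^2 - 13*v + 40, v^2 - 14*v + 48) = v - 8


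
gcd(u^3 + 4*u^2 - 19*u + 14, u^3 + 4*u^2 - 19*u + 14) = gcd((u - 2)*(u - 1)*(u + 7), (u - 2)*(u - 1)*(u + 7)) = u^3 + 4*u^2 - 19*u + 14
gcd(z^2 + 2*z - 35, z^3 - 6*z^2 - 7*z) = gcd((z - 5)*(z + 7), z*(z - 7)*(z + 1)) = 1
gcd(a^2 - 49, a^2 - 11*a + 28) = a - 7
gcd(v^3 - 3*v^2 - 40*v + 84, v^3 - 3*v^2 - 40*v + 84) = v^3 - 3*v^2 - 40*v + 84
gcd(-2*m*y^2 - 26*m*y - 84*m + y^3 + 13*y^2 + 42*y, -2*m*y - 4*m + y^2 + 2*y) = -2*m + y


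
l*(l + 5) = l^2 + 5*l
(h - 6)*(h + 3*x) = h^2 + 3*h*x - 6*h - 18*x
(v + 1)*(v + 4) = v^2 + 5*v + 4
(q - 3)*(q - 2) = q^2 - 5*q + 6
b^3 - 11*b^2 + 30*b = b*(b - 6)*(b - 5)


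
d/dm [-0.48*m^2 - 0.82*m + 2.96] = -0.96*m - 0.82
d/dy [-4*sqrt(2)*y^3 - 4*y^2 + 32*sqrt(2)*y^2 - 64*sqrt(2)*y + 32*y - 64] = -12*sqrt(2)*y^2 - 8*y + 64*sqrt(2)*y - 64*sqrt(2) + 32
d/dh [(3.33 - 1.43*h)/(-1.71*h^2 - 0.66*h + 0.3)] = (-2.4453*h^2 + 11.3886*h + 1.7688)/(2.9241*h^4 + 2.2572*h^3 - 0.5904*h^2 - 0.396*h + 0.09)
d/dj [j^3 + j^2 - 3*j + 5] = 3*j^2 + 2*j - 3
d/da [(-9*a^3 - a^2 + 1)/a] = -18*a - 1 - 1/a^2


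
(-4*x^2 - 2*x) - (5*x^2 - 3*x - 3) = -9*x^2 + x + 3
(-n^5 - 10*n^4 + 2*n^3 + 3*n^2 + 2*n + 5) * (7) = -7*n^5 - 70*n^4 + 14*n^3 + 21*n^2 + 14*n + 35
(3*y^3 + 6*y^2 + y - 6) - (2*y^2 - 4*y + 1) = 3*y^3 + 4*y^2 + 5*y - 7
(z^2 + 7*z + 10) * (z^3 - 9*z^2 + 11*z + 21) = z^5 - 2*z^4 - 42*z^3 + 8*z^2 + 257*z + 210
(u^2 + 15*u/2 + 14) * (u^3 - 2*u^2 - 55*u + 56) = u^5 + 11*u^4/2 - 56*u^3 - 769*u^2/2 - 350*u + 784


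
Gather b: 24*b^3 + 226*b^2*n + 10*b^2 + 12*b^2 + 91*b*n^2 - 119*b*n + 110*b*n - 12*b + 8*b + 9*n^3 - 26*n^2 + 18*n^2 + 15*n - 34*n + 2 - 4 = 24*b^3 + b^2*(226*n + 22) + b*(91*n^2 - 9*n - 4) + 9*n^3 - 8*n^2 - 19*n - 2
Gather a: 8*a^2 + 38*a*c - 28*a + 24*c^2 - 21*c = 8*a^2 + a*(38*c - 28) + 24*c^2 - 21*c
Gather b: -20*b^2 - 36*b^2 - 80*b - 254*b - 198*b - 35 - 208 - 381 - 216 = -56*b^2 - 532*b - 840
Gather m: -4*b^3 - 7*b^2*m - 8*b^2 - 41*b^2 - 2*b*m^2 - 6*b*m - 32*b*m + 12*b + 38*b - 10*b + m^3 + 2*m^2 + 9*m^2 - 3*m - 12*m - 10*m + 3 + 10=-4*b^3 - 49*b^2 + 40*b + m^3 + m^2*(11 - 2*b) + m*(-7*b^2 - 38*b - 25) + 13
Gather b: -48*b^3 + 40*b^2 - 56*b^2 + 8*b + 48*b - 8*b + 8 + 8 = -48*b^3 - 16*b^2 + 48*b + 16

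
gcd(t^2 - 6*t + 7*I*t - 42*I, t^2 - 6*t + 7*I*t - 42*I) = t^2 + t*(-6 + 7*I) - 42*I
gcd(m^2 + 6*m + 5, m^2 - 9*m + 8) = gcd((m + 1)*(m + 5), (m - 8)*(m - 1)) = 1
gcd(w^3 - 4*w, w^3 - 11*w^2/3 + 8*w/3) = w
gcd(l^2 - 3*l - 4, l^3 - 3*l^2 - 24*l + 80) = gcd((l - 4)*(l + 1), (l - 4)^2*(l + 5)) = l - 4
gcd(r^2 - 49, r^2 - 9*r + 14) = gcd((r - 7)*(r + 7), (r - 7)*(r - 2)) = r - 7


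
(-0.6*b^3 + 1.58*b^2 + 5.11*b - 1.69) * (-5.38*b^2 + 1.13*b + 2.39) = 3.228*b^5 - 9.1784*b^4 - 27.1404*b^3 + 18.6427*b^2 + 10.3032*b - 4.0391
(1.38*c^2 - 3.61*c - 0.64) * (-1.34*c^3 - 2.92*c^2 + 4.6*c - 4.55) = -1.8492*c^5 + 0.8078*c^4 + 17.7468*c^3 - 21.0162*c^2 + 13.4815*c + 2.912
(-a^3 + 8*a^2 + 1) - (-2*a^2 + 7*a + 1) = -a^3 + 10*a^2 - 7*a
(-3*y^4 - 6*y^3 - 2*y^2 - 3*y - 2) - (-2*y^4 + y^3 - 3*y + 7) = -y^4 - 7*y^3 - 2*y^2 - 9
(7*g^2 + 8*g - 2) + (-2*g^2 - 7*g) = 5*g^2 + g - 2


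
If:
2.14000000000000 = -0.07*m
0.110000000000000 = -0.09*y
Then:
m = -30.57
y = -1.22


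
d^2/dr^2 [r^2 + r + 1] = 2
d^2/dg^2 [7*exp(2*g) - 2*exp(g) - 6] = (28*exp(g) - 2)*exp(g)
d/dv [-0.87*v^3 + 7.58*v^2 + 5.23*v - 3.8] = -2.61*v^2 + 15.16*v + 5.23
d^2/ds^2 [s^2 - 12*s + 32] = 2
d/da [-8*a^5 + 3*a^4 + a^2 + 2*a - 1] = -40*a^4 + 12*a^3 + 2*a + 2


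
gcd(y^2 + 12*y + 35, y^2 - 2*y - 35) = y + 5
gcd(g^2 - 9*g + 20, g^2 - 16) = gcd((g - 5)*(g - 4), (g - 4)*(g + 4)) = g - 4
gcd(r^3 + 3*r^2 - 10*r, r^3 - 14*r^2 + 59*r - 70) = r - 2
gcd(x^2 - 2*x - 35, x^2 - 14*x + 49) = x - 7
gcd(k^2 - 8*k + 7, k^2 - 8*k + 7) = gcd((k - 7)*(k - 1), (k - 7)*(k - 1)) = k^2 - 8*k + 7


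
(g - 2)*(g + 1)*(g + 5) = g^3 + 4*g^2 - 7*g - 10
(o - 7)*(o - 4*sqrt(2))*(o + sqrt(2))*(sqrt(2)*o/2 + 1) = sqrt(2)*o^4/2 - 7*sqrt(2)*o^3/2 - 2*o^3 - 7*sqrt(2)*o^2 + 14*o^2 - 8*o + 49*sqrt(2)*o + 56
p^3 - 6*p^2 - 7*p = p*(p - 7)*(p + 1)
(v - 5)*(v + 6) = v^2 + v - 30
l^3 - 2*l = l*(l - sqrt(2))*(l + sqrt(2))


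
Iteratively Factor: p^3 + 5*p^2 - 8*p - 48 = (p - 3)*(p^2 + 8*p + 16) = (p - 3)*(p + 4)*(p + 4)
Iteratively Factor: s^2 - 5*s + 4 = (s - 1)*(s - 4)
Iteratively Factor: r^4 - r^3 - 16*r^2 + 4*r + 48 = (r + 2)*(r^3 - 3*r^2 - 10*r + 24) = (r - 4)*(r + 2)*(r^2 + r - 6) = (r - 4)*(r + 2)*(r + 3)*(r - 2)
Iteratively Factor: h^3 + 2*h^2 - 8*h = (h - 2)*(h^2 + 4*h) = (h - 2)*(h + 4)*(h)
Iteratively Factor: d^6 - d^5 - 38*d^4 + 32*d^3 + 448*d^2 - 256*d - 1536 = (d - 4)*(d^5 + 3*d^4 - 26*d^3 - 72*d^2 + 160*d + 384) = (d - 4)*(d + 4)*(d^4 - d^3 - 22*d^2 + 16*d + 96) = (d - 4)*(d + 4)^2*(d^3 - 5*d^2 - 2*d + 24) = (d - 4)^2*(d + 4)^2*(d^2 - d - 6) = (d - 4)^2*(d - 3)*(d + 4)^2*(d + 2)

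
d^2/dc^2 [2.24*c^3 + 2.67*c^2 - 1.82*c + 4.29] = 13.44*c + 5.34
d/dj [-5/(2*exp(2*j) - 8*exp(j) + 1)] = 20*(exp(j) - 2)*exp(j)/(2*exp(2*j) - 8*exp(j) + 1)^2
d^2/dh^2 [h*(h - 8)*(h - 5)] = 6*h - 26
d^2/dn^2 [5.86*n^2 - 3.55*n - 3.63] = 11.7200000000000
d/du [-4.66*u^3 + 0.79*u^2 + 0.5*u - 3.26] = -13.98*u^2 + 1.58*u + 0.5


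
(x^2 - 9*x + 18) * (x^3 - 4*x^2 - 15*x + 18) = x^5 - 13*x^4 + 39*x^3 + 81*x^2 - 432*x + 324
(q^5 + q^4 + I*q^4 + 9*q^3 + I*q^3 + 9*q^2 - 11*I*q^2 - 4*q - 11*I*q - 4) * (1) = q^5 + q^4 + I*q^4 + 9*q^3 + I*q^3 + 9*q^2 - 11*I*q^2 - 4*q - 11*I*q - 4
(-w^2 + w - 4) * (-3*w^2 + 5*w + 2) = 3*w^4 - 8*w^3 + 15*w^2 - 18*w - 8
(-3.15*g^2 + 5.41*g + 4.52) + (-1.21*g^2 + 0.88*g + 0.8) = -4.36*g^2 + 6.29*g + 5.32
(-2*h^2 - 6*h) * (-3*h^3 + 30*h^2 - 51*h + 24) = 6*h^5 - 42*h^4 - 78*h^3 + 258*h^2 - 144*h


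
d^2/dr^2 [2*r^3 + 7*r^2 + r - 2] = 12*r + 14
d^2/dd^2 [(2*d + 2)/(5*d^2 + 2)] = 20*(20*d^2*(d + 1) - (3*d + 1)*(5*d^2 + 2))/(5*d^2 + 2)^3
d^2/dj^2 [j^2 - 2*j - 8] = 2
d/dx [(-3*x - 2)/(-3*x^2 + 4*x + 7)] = (-9*x^2 - 12*x - 13)/(9*x^4 - 24*x^3 - 26*x^2 + 56*x + 49)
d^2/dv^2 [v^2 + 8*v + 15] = 2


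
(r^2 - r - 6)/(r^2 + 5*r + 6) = (r - 3)/(r + 3)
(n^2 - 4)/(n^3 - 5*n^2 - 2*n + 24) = (n - 2)/(n^2 - 7*n + 12)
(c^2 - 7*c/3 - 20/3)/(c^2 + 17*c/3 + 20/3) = (c - 4)/(c + 4)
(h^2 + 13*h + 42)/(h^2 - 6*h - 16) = (h^2 + 13*h + 42)/(h^2 - 6*h - 16)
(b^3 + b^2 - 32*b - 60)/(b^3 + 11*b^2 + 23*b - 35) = (b^2 - 4*b - 12)/(b^2 + 6*b - 7)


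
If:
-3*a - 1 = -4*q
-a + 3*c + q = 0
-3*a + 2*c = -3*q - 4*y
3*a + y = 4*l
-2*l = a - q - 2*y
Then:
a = 1/49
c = -4/49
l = -1/49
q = 13/49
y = -1/7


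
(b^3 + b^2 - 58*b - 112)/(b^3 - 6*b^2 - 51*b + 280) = (b + 2)/(b - 5)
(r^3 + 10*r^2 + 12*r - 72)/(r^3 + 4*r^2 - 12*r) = (r + 6)/r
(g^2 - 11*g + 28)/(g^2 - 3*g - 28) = (g - 4)/(g + 4)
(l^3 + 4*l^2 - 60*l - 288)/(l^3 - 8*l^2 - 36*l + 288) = (l + 6)/(l - 6)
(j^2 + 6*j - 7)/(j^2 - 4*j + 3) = (j + 7)/(j - 3)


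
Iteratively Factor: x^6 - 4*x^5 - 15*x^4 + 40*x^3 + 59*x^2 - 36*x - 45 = (x - 5)*(x^5 + x^4 - 10*x^3 - 10*x^2 + 9*x + 9) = (x - 5)*(x - 3)*(x^4 + 4*x^3 + 2*x^2 - 4*x - 3) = (x - 5)*(x - 3)*(x - 1)*(x^3 + 5*x^2 + 7*x + 3) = (x - 5)*(x - 3)*(x - 1)*(x + 1)*(x^2 + 4*x + 3) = (x - 5)*(x - 3)*(x - 1)*(x + 1)*(x + 3)*(x + 1)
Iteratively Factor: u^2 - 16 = (u - 4)*(u + 4)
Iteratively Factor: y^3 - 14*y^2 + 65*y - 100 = (y - 5)*(y^2 - 9*y + 20) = (y - 5)^2*(y - 4)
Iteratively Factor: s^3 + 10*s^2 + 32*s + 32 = (s + 4)*(s^2 + 6*s + 8) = (s + 4)^2*(s + 2)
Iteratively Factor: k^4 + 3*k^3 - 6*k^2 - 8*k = (k + 1)*(k^3 + 2*k^2 - 8*k) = k*(k + 1)*(k^2 + 2*k - 8) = k*(k - 2)*(k + 1)*(k + 4)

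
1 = 1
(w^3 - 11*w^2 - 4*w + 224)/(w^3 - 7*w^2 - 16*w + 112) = (w - 8)/(w - 4)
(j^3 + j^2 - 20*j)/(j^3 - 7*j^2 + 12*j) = (j + 5)/(j - 3)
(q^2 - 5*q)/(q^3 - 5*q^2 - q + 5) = q/(q^2 - 1)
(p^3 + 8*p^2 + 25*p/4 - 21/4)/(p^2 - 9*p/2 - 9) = (2*p^2 + 13*p - 7)/(2*(p - 6))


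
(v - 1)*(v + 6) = v^2 + 5*v - 6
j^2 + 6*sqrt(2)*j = j*(j + 6*sqrt(2))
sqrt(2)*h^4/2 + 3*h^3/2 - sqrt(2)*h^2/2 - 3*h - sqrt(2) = (h - sqrt(2))*(h + sqrt(2)/2)*(h + sqrt(2))*(sqrt(2)*h/2 + 1)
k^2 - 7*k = k*(k - 7)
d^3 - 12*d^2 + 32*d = d*(d - 8)*(d - 4)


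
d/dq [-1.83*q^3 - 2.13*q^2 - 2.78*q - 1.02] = -5.49*q^2 - 4.26*q - 2.78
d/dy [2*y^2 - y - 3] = 4*y - 1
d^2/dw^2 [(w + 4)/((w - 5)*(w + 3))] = 2*(w^3 + 12*w^2 + 21*w + 46)/(w^6 - 6*w^5 - 33*w^4 + 172*w^3 + 495*w^2 - 1350*w - 3375)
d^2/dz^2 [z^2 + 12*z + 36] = 2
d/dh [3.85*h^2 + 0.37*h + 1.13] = 7.7*h + 0.37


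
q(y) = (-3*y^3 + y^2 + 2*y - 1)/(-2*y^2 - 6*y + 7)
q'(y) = (4*y + 6)*(-3*y^3 + y^2 + 2*y - 1)/(-2*y^2 - 6*y + 7)^2 + (-9*y^2 + 2*y + 2)/(-2*y^2 - 6*y + 7) = (6*y^4 + 36*y^3 - 65*y^2 + 10*y + 8)/(4*y^4 + 24*y^3 + 8*y^2 - 84*y + 49)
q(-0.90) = 0.02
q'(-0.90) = -0.65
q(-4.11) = -101.66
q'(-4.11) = -425.15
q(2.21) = 1.50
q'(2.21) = 0.95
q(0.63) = -0.04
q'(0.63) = -0.26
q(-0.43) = -0.16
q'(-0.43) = -0.13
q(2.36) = 1.65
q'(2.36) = 0.98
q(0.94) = 1.79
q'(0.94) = -32.86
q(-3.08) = 13.83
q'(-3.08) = -27.19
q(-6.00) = -23.14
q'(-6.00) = -2.84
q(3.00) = 2.31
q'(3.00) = 1.08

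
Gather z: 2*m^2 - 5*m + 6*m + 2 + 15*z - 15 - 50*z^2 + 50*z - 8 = 2*m^2 + m - 50*z^2 + 65*z - 21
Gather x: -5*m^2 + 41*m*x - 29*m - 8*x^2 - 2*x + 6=-5*m^2 - 29*m - 8*x^2 + x*(41*m - 2) + 6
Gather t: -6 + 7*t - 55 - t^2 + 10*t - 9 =-t^2 + 17*t - 70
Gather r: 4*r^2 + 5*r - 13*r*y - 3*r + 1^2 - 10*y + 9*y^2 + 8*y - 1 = 4*r^2 + r*(2 - 13*y) + 9*y^2 - 2*y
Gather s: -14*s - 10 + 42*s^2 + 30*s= 42*s^2 + 16*s - 10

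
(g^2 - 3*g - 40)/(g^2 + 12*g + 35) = (g - 8)/(g + 7)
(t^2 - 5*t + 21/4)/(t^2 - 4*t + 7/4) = (2*t - 3)/(2*t - 1)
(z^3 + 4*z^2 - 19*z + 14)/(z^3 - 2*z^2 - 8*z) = (-z^3 - 4*z^2 + 19*z - 14)/(z*(-z^2 + 2*z + 8))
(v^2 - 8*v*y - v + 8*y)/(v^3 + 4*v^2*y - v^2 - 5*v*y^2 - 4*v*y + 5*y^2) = (-v + 8*y)/(-v^2 - 4*v*y + 5*y^2)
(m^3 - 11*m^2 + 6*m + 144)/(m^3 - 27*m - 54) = (m - 8)/(m + 3)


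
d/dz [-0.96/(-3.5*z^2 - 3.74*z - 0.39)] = (-6.72*z - 3.5904)/(3.5*z^2 + 3.74*z + 0.39)^2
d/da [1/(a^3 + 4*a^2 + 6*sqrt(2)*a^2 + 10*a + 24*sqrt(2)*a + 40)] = (-3*a^2 - 12*sqrt(2)*a - 8*a - 24*sqrt(2) - 10)/(a^3 + 4*a^2 + 6*sqrt(2)*a^2 + 10*a + 24*sqrt(2)*a + 40)^2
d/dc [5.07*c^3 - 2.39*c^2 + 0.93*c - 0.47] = 15.21*c^2 - 4.78*c + 0.93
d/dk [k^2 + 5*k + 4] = 2*k + 5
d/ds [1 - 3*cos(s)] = 3*sin(s)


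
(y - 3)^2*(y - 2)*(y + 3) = y^4 - 5*y^3 - 3*y^2 + 45*y - 54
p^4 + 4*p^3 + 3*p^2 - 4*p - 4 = (p - 1)*(p + 1)*(p + 2)^2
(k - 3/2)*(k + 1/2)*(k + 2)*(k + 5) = k^4 + 6*k^3 + 9*k^2/4 - 61*k/4 - 15/2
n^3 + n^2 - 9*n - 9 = (n - 3)*(n + 1)*(n + 3)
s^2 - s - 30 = (s - 6)*(s + 5)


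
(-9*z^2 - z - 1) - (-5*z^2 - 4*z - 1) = -4*z^2 + 3*z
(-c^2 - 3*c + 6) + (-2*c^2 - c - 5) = -3*c^2 - 4*c + 1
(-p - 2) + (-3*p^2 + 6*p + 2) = -3*p^2 + 5*p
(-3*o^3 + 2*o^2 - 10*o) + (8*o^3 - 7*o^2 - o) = 5*o^3 - 5*o^2 - 11*o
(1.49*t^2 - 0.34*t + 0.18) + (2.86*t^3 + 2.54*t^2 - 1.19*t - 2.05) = 2.86*t^3 + 4.03*t^2 - 1.53*t - 1.87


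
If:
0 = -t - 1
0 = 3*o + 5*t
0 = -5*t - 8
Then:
No Solution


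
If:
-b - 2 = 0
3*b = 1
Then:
No Solution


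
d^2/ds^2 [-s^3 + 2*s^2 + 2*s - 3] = 4 - 6*s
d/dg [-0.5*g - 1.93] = -0.500000000000000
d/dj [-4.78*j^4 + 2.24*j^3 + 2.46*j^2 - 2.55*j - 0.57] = -19.12*j^3 + 6.72*j^2 + 4.92*j - 2.55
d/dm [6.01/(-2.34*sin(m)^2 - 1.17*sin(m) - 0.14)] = (28.1268*sin(m) + 7.0317)*cos(m)/(2.34*sin(m)^2 + 1.17*sin(m) + 0.14)^2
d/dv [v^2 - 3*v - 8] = 2*v - 3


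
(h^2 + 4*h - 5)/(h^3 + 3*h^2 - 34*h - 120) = (h - 1)/(h^2 - 2*h - 24)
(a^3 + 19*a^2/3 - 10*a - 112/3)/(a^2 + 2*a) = a + 13/3 - 56/(3*a)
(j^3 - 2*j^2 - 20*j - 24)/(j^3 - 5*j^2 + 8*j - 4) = (j^3 - 2*j^2 - 20*j - 24)/(j^3 - 5*j^2 + 8*j - 4)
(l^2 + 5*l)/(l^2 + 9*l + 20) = l/(l + 4)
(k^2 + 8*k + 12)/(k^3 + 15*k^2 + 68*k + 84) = 1/(k + 7)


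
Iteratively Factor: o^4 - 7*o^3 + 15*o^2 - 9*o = (o - 3)*(o^3 - 4*o^2 + 3*o) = (o - 3)*(o - 1)*(o^2 - 3*o) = (o - 3)^2*(o - 1)*(o)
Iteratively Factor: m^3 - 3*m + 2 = (m + 2)*(m^2 - 2*m + 1) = (m - 1)*(m + 2)*(m - 1)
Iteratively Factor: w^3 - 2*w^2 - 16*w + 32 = (w + 4)*(w^2 - 6*w + 8) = (w - 4)*(w + 4)*(w - 2)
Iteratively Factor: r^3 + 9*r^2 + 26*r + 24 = (r + 4)*(r^2 + 5*r + 6) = (r + 2)*(r + 4)*(r + 3)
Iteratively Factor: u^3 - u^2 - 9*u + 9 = (u + 3)*(u^2 - 4*u + 3) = (u - 1)*(u + 3)*(u - 3)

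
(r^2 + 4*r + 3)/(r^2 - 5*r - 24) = (r + 1)/(r - 8)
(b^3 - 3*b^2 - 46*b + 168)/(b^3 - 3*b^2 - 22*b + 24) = (b^2 + 3*b - 28)/(b^2 + 3*b - 4)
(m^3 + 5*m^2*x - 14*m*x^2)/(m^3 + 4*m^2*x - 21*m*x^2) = (-m + 2*x)/(-m + 3*x)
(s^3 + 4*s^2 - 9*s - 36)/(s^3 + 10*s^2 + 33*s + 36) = (s - 3)/(s + 3)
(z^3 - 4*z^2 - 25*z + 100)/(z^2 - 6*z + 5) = (z^2 + z - 20)/(z - 1)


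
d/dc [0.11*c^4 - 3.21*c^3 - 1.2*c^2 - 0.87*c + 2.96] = 0.44*c^3 - 9.63*c^2 - 2.4*c - 0.87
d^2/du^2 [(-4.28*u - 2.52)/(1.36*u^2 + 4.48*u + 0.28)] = (-(2.72*u + 4.48)*(4.28*u + 2.52)*(5.44*u + 8.96) + (34.9248*u + 45.2032)*(1.36*u^2 + 4.48*u + 0.28))/(1.36*u^2 + 4.48*u + 0.28)^3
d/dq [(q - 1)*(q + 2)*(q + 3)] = 3*q^2 + 8*q + 1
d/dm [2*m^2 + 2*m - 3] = 4*m + 2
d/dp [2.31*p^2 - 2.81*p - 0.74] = 4.62*p - 2.81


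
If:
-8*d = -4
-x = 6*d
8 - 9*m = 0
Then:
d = 1/2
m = 8/9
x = -3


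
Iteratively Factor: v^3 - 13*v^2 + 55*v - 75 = (v - 5)*(v^2 - 8*v + 15) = (v - 5)*(v - 3)*(v - 5)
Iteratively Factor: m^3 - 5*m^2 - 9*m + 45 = (m - 5)*(m^2 - 9) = (m - 5)*(m + 3)*(m - 3)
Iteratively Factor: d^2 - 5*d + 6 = (d - 3)*(d - 2)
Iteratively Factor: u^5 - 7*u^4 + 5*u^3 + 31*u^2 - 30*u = (u - 3)*(u^4 - 4*u^3 - 7*u^2 + 10*u) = (u - 5)*(u - 3)*(u^3 + u^2 - 2*u) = (u - 5)*(u - 3)*(u - 1)*(u^2 + 2*u) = u*(u - 5)*(u - 3)*(u - 1)*(u + 2)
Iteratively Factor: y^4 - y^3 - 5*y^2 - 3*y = (y)*(y^3 - y^2 - 5*y - 3) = y*(y + 1)*(y^2 - 2*y - 3) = y*(y + 1)^2*(y - 3)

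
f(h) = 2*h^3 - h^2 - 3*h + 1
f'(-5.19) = 169.00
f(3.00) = 37.00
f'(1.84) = 13.63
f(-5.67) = -378.71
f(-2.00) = -13.00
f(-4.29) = -162.44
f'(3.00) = 45.00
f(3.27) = 50.43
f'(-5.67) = 201.23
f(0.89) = -1.05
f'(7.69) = 336.44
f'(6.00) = 201.00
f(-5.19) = -289.96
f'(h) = 6*h^2 - 2*h - 3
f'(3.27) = 54.62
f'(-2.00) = 25.00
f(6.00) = 379.00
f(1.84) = 4.55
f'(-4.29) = 116.00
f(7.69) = 828.31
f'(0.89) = -0.03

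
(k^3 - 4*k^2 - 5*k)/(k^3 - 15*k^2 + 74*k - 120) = k*(k + 1)/(k^2 - 10*k + 24)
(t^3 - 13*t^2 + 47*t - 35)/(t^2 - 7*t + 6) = (t^2 - 12*t + 35)/(t - 6)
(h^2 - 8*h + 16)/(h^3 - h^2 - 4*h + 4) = (h^2 - 8*h + 16)/(h^3 - h^2 - 4*h + 4)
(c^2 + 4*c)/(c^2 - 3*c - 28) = c/(c - 7)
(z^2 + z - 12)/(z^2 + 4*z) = (z - 3)/z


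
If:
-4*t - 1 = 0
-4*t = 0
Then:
No Solution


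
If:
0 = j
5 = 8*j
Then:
No Solution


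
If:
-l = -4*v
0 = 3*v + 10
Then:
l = -40/3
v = -10/3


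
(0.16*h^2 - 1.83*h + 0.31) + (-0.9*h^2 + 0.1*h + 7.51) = -0.74*h^2 - 1.73*h + 7.82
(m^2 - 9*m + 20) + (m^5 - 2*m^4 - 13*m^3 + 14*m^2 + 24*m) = m^5 - 2*m^4 - 13*m^3 + 15*m^2 + 15*m + 20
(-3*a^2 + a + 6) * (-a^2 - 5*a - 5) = 3*a^4 + 14*a^3 + 4*a^2 - 35*a - 30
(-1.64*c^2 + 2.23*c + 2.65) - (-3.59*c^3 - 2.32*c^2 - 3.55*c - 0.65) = 3.59*c^3 + 0.68*c^2 + 5.78*c + 3.3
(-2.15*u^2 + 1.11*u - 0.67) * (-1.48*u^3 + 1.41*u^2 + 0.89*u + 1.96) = 3.182*u^5 - 4.6743*u^4 + 0.6432*u^3 - 4.1708*u^2 + 1.5793*u - 1.3132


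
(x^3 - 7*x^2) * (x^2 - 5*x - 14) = x^5 - 12*x^4 + 21*x^3 + 98*x^2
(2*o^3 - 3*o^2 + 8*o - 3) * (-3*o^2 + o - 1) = -6*o^5 + 11*o^4 - 29*o^3 + 20*o^2 - 11*o + 3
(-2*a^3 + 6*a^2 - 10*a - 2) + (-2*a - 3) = -2*a^3 + 6*a^2 - 12*a - 5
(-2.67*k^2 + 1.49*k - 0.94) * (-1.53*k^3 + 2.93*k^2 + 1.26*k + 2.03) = 4.0851*k^5 - 10.1028*k^4 + 2.4397*k^3 - 6.2969*k^2 + 1.8403*k - 1.9082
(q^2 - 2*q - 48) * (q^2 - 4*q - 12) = q^4 - 6*q^3 - 52*q^2 + 216*q + 576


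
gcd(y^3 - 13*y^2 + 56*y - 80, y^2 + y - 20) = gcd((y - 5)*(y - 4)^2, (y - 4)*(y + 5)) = y - 4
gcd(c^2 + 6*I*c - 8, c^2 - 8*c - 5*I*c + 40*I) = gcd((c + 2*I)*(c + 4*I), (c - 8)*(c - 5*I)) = 1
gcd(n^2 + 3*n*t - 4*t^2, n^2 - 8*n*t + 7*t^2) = -n + t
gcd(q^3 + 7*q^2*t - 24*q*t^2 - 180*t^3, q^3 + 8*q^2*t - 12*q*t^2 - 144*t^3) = q^2 + 12*q*t + 36*t^2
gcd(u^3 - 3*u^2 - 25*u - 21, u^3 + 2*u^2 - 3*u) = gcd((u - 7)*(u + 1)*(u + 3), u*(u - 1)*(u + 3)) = u + 3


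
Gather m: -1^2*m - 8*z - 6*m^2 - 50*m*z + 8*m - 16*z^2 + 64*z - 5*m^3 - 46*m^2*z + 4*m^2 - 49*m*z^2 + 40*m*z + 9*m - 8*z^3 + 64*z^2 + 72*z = -5*m^3 + m^2*(-46*z - 2) + m*(-49*z^2 - 10*z + 16) - 8*z^3 + 48*z^2 + 128*z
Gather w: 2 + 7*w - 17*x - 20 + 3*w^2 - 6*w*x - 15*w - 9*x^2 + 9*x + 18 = 3*w^2 + w*(-6*x - 8) - 9*x^2 - 8*x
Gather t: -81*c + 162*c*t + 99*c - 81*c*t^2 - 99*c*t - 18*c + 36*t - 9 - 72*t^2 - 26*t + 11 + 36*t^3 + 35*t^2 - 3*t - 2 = 36*t^3 + t^2*(-81*c - 37) + t*(63*c + 7)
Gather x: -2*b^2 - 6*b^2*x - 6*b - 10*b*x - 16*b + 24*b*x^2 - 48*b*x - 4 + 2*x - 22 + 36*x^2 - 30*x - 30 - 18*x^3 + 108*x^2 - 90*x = -2*b^2 - 22*b - 18*x^3 + x^2*(24*b + 144) + x*(-6*b^2 - 58*b - 118) - 56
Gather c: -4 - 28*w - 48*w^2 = -48*w^2 - 28*w - 4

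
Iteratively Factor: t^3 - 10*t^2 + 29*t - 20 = (t - 4)*(t^2 - 6*t + 5) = (t - 5)*(t - 4)*(t - 1)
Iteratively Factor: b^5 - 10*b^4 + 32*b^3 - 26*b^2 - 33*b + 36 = (b - 1)*(b^4 - 9*b^3 + 23*b^2 - 3*b - 36) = (b - 3)*(b - 1)*(b^3 - 6*b^2 + 5*b + 12) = (b - 4)*(b - 3)*(b - 1)*(b^2 - 2*b - 3) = (b - 4)*(b - 3)*(b - 1)*(b + 1)*(b - 3)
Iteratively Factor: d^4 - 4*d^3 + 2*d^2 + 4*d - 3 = (d + 1)*(d^3 - 5*d^2 + 7*d - 3) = (d - 1)*(d + 1)*(d^2 - 4*d + 3) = (d - 3)*(d - 1)*(d + 1)*(d - 1)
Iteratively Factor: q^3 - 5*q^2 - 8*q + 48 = (q - 4)*(q^2 - q - 12) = (q - 4)*(q + 3)*(q - 4)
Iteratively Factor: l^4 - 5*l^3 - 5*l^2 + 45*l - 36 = (l - 4)*(l^3 - l^2 - 9*l + 9) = (l - 4)*(l - 3)*(l^2 + 2*l - 3) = (l - 4)*(l - 3)*(l - 1)*(l + 3)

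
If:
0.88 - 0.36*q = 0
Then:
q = 2.44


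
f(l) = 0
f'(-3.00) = 0.00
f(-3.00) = 0.00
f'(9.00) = 0.00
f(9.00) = 0.00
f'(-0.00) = 0.00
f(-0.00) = 0.00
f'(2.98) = 0.00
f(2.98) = 0.00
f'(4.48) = 0.00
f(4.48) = 0.00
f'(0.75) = 0.00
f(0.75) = 0.00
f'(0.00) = 0.00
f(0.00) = 0.00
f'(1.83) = 0.00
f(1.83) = 0.00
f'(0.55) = 0.00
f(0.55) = 0.00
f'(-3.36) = 0.00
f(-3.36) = 0.00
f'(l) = 0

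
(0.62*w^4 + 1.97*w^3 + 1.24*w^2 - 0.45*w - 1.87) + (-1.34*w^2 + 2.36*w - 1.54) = 0.62*w^4 + 1.97*w^3 - 0.1*w^2 + 1.91*w - 3.41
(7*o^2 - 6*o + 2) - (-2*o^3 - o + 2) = 2*o^3 + 7*o^2 - 5*o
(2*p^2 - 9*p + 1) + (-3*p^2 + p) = -p^2 - 8*p + 1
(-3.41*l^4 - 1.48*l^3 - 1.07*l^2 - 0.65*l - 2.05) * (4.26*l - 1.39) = -14.5266*l^5 - 1.5649*l^4 - 2.501*l^3 - 1.2817*l^2 - 7.8295*l + 2.8495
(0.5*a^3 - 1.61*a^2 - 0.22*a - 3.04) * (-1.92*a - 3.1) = -0.96*a^4 + 1.5412*a^3 + 5.4134*a^2 + 6.5188*a + 9.424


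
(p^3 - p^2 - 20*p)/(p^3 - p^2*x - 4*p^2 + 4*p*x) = (p^2 - p - 20)/(p^2 - p*x - 4*p + 4*x)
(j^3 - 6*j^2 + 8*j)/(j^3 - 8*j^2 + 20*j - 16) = j/(j - 2)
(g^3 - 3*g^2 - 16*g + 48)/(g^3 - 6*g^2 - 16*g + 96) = (g - 3)/(g - 6)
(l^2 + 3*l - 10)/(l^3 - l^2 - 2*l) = (l + 5)/(l*(l + 1))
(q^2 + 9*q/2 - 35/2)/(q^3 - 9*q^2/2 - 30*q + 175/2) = (q + 7)/(q^2 - 2*q - 35)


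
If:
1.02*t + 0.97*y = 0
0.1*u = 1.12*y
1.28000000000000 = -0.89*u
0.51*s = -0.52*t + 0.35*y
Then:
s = -0.21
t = 0.12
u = -1.44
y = -0.13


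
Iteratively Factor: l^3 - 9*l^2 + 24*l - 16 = (l - 4)*(l^2 - 5*l + 4) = (l - 4)*(l - 1)*(l - 4)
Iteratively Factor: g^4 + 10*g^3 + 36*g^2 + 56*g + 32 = (g + 2)*(g^3 + 8*g^2 + 20*g + 16) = (g + 2)^2*(g^2 + 6*g + 8) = (g + 2)^3*(g + 4)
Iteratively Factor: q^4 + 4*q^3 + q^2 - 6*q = (q + 3)*(q^3 + q^2 - 2*q) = q*(q + 3)*(q^2 + q - 2) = q*(q - 1)*(q + 3)*(q + 2)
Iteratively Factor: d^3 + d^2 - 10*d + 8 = (d - 2)*(d^2 + 3*d - 4) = (d - 2)*(d - 1)*(d + 4)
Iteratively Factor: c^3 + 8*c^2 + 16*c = (c + 4)*(c^2 + 4*c) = c*(c + 4)*(c + 4)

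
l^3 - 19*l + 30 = (l - 3)*(l - 2)*(l + 5)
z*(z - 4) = z^2 - 4*z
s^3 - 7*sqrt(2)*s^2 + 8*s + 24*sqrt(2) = (s - 6*sqrt(2))*(s - 2*sqrt(2))*(s + sqrt(2))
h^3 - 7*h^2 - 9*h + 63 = (h - 7)*(h - 3)*(h + 3)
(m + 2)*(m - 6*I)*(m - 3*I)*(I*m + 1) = I*m^4 + 10*m^3 + 2*I*m^3 + 20*m^2 - 27*I*m^2 - 18*m - 54*I*m - 36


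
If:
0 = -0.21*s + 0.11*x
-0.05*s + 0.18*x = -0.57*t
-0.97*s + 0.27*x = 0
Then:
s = 0.00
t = 0.00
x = 0.00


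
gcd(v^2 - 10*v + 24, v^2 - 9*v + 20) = v - 4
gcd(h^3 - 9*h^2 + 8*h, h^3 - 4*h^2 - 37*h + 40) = h^2 - 9*h + 8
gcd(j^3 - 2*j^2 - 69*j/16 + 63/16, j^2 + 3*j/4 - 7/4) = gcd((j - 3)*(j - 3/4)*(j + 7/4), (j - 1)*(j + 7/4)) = j + 7/4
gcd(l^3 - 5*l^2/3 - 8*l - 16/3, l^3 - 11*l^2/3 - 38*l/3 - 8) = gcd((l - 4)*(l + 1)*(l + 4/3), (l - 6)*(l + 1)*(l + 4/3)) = l^2 + 7*l/3 + 4/3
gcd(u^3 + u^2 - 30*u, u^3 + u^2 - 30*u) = u^3 + u^2 - 30*u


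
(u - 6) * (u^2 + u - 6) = u^3 - 5*u^2 - 12*u + 36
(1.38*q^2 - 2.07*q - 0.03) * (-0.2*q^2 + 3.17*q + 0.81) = -0.276*q^4 + 4.7886*q^3 - 5.4381*q^2 - 1.7718*q - 0.0243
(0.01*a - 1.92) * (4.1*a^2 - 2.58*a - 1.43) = 0.041*a^3 - 7.8978*a^2 + 4.9393*a + 2.7456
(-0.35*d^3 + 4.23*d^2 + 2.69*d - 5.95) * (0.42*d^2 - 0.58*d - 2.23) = -0.147*d^5 + 1.9796*d^4 - 0.5431*d^3 - 13.4921*d^2 - 2.5477*d + 13.2685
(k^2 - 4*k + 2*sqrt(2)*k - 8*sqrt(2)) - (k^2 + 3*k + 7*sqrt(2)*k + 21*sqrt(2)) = -5*sqrt(2)*k - 7*k - 29*sqrt(2)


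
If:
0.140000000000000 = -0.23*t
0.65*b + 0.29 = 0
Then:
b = -0.45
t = -0.61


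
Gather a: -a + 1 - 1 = -a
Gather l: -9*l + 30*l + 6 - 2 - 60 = 21*l - 56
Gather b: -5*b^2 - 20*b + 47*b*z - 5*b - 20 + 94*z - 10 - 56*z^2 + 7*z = -5*b^2 + b*(47*z - 25) - 56*z^2 + 101*z - 30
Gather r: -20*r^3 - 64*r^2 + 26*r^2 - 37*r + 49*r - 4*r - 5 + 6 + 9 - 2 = -20*r^3 - 38*r^2 + 8*r + 8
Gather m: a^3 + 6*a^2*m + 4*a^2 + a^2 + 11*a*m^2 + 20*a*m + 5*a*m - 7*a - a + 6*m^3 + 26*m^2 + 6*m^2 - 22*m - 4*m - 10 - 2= a^3 + 5*a^2 - 8*a + 6*m^3 + m^2*(11*a + 32) + m*(6*a^2 + 25*a - 26) - 12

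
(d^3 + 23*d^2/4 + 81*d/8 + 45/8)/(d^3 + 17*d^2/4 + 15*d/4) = (d + 3/2)/d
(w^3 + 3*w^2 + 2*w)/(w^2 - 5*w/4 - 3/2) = 4*w*(w^2 + 3*w + 2)/(4*w^2 - 5*w - 6)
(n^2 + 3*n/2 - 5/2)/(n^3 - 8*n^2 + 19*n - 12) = (n + 5/2)/(n^2 - 7*n + 12)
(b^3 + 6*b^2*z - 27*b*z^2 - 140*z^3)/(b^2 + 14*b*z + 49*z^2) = (b^2 - b*z - 20*z^2)/(b + 7*z)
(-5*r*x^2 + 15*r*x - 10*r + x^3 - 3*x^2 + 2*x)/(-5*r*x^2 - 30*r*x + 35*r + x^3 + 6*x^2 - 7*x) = (x - 2)/(x + 7)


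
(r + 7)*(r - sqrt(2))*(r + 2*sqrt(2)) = r^3 + sqrt(2)*r^2 + 7*r^2 - 4*r + 7*sqrt(2)*r - 28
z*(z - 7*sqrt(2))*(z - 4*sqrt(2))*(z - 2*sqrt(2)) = z^4 - 13*sqrt(2)*z^3 + 100*z^2 - 112*sqrt(2)*z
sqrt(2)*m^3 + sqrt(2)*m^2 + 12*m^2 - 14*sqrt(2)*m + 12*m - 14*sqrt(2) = (m - sqrt(2))*(m + 7*sqrt(2))*(sqrt(2)*m + sqrt(2))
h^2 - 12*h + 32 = (h - 8)*(h - 4)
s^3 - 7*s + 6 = (s - 2)*(s - 1)*(s + 3)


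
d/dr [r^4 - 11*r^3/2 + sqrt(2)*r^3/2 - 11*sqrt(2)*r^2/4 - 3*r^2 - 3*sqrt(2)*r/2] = 4*r^3 - 33*r^2/2 + 3*sqrt(2)*r^2/2 - 11*sqrt(2)*r/2 - 6*r - 3*sqrt(2)/2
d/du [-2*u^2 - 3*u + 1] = -4*u - 3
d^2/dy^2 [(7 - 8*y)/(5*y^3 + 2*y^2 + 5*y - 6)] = 2*(-600*y^5 + 810*y^4 + 728*y^3 - 831*y^2 + 552*y + 19)/(125*y^9 + 150*y^8 + 435*y^7 - 142*y^6 + 75*y^5 - 822*y^4 + 305*y^3 - 234*y^2 + 540*y - 216)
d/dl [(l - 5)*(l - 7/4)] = 2*l - 27/4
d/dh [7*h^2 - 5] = 14*h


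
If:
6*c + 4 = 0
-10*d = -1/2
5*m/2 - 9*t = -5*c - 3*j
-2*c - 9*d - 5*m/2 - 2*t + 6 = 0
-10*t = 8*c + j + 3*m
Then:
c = -2/3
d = 1/20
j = -4438/2535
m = 14587/5070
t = -523/3380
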